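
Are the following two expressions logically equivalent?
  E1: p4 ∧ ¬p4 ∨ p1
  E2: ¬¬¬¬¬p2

No

E1: p4 ∧ ¬p4 ∨ p1
    = p1   [complement / identity]
E2: ¬¬¬¬¬p2
    = ¬¬¬p2   [double negation]
    = ¬p2   [double negation]
These differ: at p1=0, p2=0, p4=0, E1 = 0 but E2 = 1.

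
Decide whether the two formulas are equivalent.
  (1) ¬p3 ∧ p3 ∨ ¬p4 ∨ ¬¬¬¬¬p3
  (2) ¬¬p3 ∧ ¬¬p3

E1: ¬p3 ∧ p3 ∨ ¬p4 ∨ ¬¬¬¬¬p3
    = ¬p3 ∧ p3 ∨ ¬p4 ∨ ¬¬¬p3   — double negation
    = ¬p3 ∧ p3 ∨ ¬p4 ∨ ¬p3   — double negation
    = ¬p4 ∨ ¬p3   — complement / identity
E2: ¬¬p3 ∧ ¬¬p3
    = ¬¬p3   — idempotence
    = p3   — double negation
These differ: at p3=0, p4=0, E1 = 1 but E2 = 0.

No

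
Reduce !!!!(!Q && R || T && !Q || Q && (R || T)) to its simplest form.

R || T

!!!!(!Q && R || T && !Q || Q && (R || T))
= !!(!Q && R || T && !Q || Q && (R || T))   [double negation]
= !Q && R || T && !Q || Q && (R || T)   [double negation]
= (R || T) && !Q || Q && (R || T)   [distribution]
= R || T   [distribution]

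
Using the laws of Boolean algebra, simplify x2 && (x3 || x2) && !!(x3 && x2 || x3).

x2 && (x3 || x2) && !!(x3 && x2 || x3)
= x2 && (x3 || x2) && !!x3   (absorption)
= x2 && (x3 || x2) && x3   (double negation)
= x2 && x3   (absorption)

x2 && x3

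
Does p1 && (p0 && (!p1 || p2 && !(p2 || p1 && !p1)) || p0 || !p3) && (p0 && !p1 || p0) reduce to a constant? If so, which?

no

p1 && (p0 && (!p1 || p2 && !(p2 || p1 && !p1)) || p0 || !p3) && (p0 && !p1 || p0)
= p1 && (p0 && (!p1 || p2 && !p2) || p0 || !p3) && (p0 && !p1 || p0)   (complement / identity)
= p1 && (p0 && !p1 || p0 || !p3) && (p0 && !p1 || p0)   (complement / identity)
= p1 && (p0 && !p1 || p0)   (absorption)
= p1 && p0   (absorption)
This depends on p0, p1, so it is not a constant.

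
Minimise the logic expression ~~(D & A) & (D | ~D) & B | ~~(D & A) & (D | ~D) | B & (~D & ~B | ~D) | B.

D & A | B

~~(D & A) & (D | ~D) & B | ~~(D & A) & (D | ~D) | B & (~D & ~B | ~D) | B
= ~~(D & A) & (D | ~D) | B & (~D & ~B | ~D) | B   [absorption]
= ~~(D & A) & (D | ~D) | B & ~D | B   [absorption]
= ~~(D & A) & (D | ~D) | B   [absorption]
= D & A & (D | ~D) | B   [double negation]
= D & A | B   [complement / identity]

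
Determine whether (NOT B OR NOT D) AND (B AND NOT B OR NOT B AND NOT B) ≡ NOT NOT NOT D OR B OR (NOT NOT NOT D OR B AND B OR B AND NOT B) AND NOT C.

E1: (NOT B OR NOT D) AND (B AND NOT B OR NOT B AND NOT B)
    = (NOT B OR NOT D) AND NOT B
    = NOT B
E2: NOT NOT NOT D OR B OR (NOT NOT NOT D OR B AND B OR B AND NOT B) AND NOT C
    = NOT NOT NOT D OR B OR (NOT NOT NOT D OR B) AND NOT C
    = NOT NOT NOT D OR B
    = NOT D OR B
These differ: at B=1, C=1, D=1, E1 = 0 but E2 = 1.

No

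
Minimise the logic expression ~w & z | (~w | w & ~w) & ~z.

~w

~w & z | (~w | w & ~w) & ~z
= ~w & z | ~w & ~z   (complement / identity)
= ~w   (distribution)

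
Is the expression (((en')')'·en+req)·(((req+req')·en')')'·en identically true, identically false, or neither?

(((en')')'·en+req)·(((req+req')·en')')'·en
= (((en')')'·en+req)·((en')')'·en   [complement / identity]
= ((en')')'·en   [absorption]
= en'·en   [double negation]
= 0   [complement]

identically false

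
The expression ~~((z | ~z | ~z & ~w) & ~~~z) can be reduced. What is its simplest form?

~z

~~((z | ~z | ~z & ~w) & ~~~z)
= ~~((z | ~z | ~z & ~w) & ~z)
= ~~((z | ~z) & ~z)
= ~~~z
= ~z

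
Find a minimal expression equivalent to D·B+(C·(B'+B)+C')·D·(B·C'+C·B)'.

D·B+(C·(B'+B)+C')·D·(B·C'+C·B)'
= D·B+(C·(B'+B)+C')·D·B'   (distribution)
= D·B+(C+C')·D·B'   (complement / identity)
= D·B+D·B'   (complement / identity)
= D   (distribution)

D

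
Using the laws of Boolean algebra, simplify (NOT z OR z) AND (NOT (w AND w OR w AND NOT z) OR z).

NOT w OR z

(NOT z OR z) AND (NOT (w AND w OR w AND NOT z) OR z)
= NOT (w AND w OR w AND NOT z) OR z   (complement / identity)
= NOT (w OR w AND NOT z) OR z   (idempotence)
= NOT w OR z   (absorption)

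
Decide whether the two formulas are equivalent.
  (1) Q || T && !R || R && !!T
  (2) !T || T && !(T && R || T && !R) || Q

No

E1: Q || T && !R || R && !!T
    = Q || T && !R || R && T
    = Q || T
E2: !T || T && !(T && R || T && !R) || Q
    = !T || T && !T || Q
    = !T || Q
These differ: at Q=0, R=0, T=0, E1 = 0 but E2 = 1.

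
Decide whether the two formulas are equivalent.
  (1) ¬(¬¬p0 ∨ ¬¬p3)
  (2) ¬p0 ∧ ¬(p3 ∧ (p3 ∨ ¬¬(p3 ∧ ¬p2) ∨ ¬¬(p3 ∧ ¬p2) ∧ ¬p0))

E1: ¬(¬¬p0 ∨ ¬¬p3)
    = ¬p0 ∧ ¬p3
E2: ¬p0 ∧ ¬(p3 ∧ (p3 ∨ ¬¬(p3 ∧ ¬p2) ∨ ¬¬(p3 ∧ ¬p2) ∧ ¬p0))
    = ¬p0 ∧ ¬(p3 ∧ (p3 ∨ ¬¬(p3 ∧ ¬p2)))
    = ¬p0 ∧ ¬(p3 ∧ (p3 ∨ p3 ∧ ¬p2))
    = ¬p0 ∧ ¬(p3 ∧ p3)
    = ¬p0 ∧ ¬p3
Both reduce to ¬p0 ∧ ¬p3, so they are equivalent.

Yes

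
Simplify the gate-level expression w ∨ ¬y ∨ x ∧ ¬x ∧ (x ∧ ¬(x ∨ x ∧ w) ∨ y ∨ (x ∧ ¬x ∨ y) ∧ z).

w ∨ ¬y ∨ x ∧ ¬x ∧ (x ∧ ¬(x ∨ x ∧ w) ∨ y ∨ (x ∧ ¬x ∨ y) ∧ z)
= w ∨ ¬y ∨ x ∧ ¬x ∧ (x ∧ ¬x ∨ y ∨ (x ∧ ¬x ∨ y) ∧ z)   [absorption]
= w ∨ ¬y ∨ x ∧ ¬x ∧ (x ∧ ¬x ∨ y)   [absorption]
= w ∨ ¬y ∨ x ∧ ¬x   [absorption]
= w ∨ ¬y   [complement / identity]

w ∨ ¬y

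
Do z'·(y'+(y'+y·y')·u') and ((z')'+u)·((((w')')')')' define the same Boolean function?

E1: z'·(y'+(y'+y·y')·u')
    = z'·(y'+y'·u')   — complement / identity
    = z'·y'   — absorption
E2: ((z')'+u)·((((w')')')')'
    = ((z')'+u)·((w')')'   — double negation
    = (z+u)·((w')')'   — double negation
    = (z+u)·w'   — double negation
These differ: at u=1, w=0, y=0, z=1, E1 = 0 but E2 = 1.

No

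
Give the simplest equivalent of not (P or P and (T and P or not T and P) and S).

not P

not (P or P and (T and P or not T and P) and S)
= not (P or P and P and S)   — distribution
= not (P or P and S)   — idempotence
= not P   — absorption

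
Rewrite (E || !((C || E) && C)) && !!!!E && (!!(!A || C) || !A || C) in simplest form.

E && (!A || C)

(E || !((C || E) && C)) && !!!!E && (!!(!A || C) || !A || C)
= (E || !((C || E) && C)) && !!E && (!!(!A || C) || !A || C)
= (E || !C) && !!E && (!!(!A || C) || !A || C)
= (E || !C) && E && (!!(!A || C) || !A || C)
= E && (!!(!A || C) || !A || C)
= E && (!A || C || !A || C)
= E && (!A || C)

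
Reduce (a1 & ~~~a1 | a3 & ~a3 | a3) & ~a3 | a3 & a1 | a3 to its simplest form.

(a1 & ~~~a1 | a3 & ~a3 | a3) & ~a3 | a3 & a1 | a3
= (a1 & ~a1 | a3 & ~a3 | a3) & ~a3 | a3 & a1 | a3
= (a3 & ~a3 | a3) & ~a3 | a3 & a1 | a3
= a3 & ~a3 | a3 & a1 | a3
= a3 & a1 | a3
= a3

a3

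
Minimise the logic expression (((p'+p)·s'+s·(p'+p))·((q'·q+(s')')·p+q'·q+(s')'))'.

s'

(((p'+p)·s'+s·(p'+p))·((q'·q+(s')')·p+q'·q+(s')'))'
= ((p'+p)·((q'·q+(s')')·p+q'·q+(s')'))'   (distribution)
= ((q'·q+(s')')·p+q'·q+(s')')'   (complement / identity)
= (q'·q+(s')')'   (absorption)
= ((s')')'   (complement / identity)
= s'   (double negation)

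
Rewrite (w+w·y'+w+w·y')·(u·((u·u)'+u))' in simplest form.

w·u'

(w+w·y'+w+w·y')·(u·((u·u)'+u))'
= (w+w·y'+w+w·y')·(u·(u'+u))'   [idempotence]
= (w+w·y')·(u·(u'+u))'   [idempotence]
= w·(u·(u'+u))'   [absorption]
= w·u'   [complement / identity]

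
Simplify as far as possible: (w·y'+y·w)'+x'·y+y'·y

(w·y'+y·w)'+x'·y+y'·y
= (w·y'+y·w)'+x'·y   [complement / identity]
= w'+x'·y   [distribution]

w'+x'·y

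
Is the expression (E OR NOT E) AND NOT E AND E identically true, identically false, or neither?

(E OR NOT E) AND NOT E AND E
= NOT E AND E   (complement / identity)
= FALSE   (complement)

identically false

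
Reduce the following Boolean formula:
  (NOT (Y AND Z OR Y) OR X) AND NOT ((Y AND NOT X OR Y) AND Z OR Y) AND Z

(NOT (Y AND Z OR Y) OR X) AND NOT ((Y AND NOT X OR Y) AND Z OR Y) AND Z
= (NOT (Y AND Z OR Y) OR X) AND NOT (Y AND Z OR Y) AND Z   — absorption
= NOT (Y AND Z OR Y) AND Z   — absorption
= NOT Y AND Z   — absorption

NOT Y AND Z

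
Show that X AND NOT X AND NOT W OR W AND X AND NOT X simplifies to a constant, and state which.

FALSE

X AND NOT X AND NOT W OR W AND X AND NOT X
= X AND NOT X   — distribution
= FALSE   — complement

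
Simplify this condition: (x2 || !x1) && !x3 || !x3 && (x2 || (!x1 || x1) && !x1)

(x2 || !x1) && !x3

(x2 || !x1) && !x3 || !x3 && (x2 || (!x1 || x1) && !x1)
= (x2 || !x1 || x2 || (!x1 || x1) && !x1) && !x3   — distribution
= (x2 || !x1 || x2 || !x1) && !x3   — complement / identity
= (x2 || !x1) && !x3   — idempotence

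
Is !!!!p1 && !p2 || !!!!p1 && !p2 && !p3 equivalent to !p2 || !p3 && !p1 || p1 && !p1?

E1: !!!!p1 && !p2 || !!!!p1 && !p2 && !p3
    = !!!!p1 && !p2
    = !!p1 && !p2
    = p1 && !p2
E2: !p2 || !p3 && !p1 || p1 && !p1
    = !p2 || !p3 && !p1
These differ: at p1=0, p2=0, p3=0, E1 = 0 but E2 = 1.

No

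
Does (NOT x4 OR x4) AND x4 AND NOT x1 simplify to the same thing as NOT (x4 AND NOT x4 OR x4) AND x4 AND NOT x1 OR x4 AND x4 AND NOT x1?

E1: (NOT x4 OR x4) AND x4 AND NOT x1
    = x4 AND NOT x1
E2: NOT (x4 AND NOT x4 OR x4) AND x4 AND NOT x1 OR x4 AND x4 AND NOT x1
    = NOT x4 AND x4 AND NOT x1 OR x4 AND x4 AND NOT x1
    = x4 AND NOT x1
Both reduce to x4 AND NOT x1, so they are equivalent.

Yes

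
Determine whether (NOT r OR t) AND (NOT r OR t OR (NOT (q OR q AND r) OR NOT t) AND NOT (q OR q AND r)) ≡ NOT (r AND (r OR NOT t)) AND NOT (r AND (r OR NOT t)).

E1: (NOT r OR t) AND (NOT r OR t OR (NOT (q OR q AND r) OR NOT t) AND NOT (q OR q AND r))
    = (NOT r OR t) AND (NOT r OR t OR NOT (q OR q AND r))   [absorption]
    = (NOT r OR t) AND (NOT r OR t OR NOT q)   [absorption]
    = NOT r OR t   [absorption]
E2: NOT (r AND (r OR NOT t)) AND NOT (r AND (r OR NOT t))
    = NOT (r AND (r OR NOT t))   [idempotence]
    = NOT r   [absorption]
These differ: at q=1, r=1, t=1, E1 = 1 but E2 = 0.

No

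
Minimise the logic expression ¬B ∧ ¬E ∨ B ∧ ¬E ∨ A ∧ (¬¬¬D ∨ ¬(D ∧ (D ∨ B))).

¬B ∧ ¬E ∨ B ∧ ¬E ∨ A ∧ (¬¬¬D ∨ ¬(D ∧ (D ∨ B)))
= ¬E ∨ A ∧ (¬¬¬D ∨ ¬(D ∧ (D ∨ B)))   (distribution)
= ¬E ∨ A ∧ (¬¬¬D ∨ ¬D)   (absorption)
= ¬E ∨ A ∧ (¬D ∨ ¬D)   (double negation)
= ¬E ∨ A ∧ ¬D   (idempotence)

¬E ∨ A ∧ ¬D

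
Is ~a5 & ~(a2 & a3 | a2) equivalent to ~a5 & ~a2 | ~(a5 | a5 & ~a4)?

No

E1: ~a5 & ~(a2 & a3 | a2)
    = ~a5 & ~a2
E2: ~a5 & ~a2 | ~(a5 | a5 & ~a4)
    = ~a5 & ~a2 | ~a5
    = ~a5
These differ: at a2=1, a3=0, a4=1, a5=0, E1 = 0 but E2 = 1.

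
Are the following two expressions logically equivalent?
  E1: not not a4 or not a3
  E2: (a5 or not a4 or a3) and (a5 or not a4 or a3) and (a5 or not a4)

E1: not not a4 or not a3
    = a4 or not a3   (double negation)
E2: (a5 or not a4 or a3) and (a5 or not a4 or a3) and (a5 or not a4)
    = (a5 or not a4 or a3) and (a5 or not a4)   (idempotence)
    = a5 or not a4   (absorption)
These differ: at a3=0, a4=1, a5=0, E1 = 1 but E2 = 0.

No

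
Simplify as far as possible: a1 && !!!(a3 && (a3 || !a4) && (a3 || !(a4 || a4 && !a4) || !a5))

a1 && !a3

a1 && !!!(a3 && (a3 || !a4) && (a3 || !(a4 || a4 && !a4) || !a5))
= a1 && !(a3 && (a3 || !a4) && (a3 || !(a4 || a4 && !a4) || !a5))
= a1 && !(a3 && (a3 || !a4) && (a3 || !a4 || !a5))
= a1 && !(a3 && (a3 || !a4))
= a1 && !a3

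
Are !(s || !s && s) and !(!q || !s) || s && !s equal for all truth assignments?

E1: !(s || !s && s)
    = !s   (complement / identity)
E2: !(!q || !s) || s && !s
    = !(!q || !s)   (complement / identity)
    = q && s   (De Morgan)
These differ: at q=1, s=0, E1 = 1 but E2 = 0.

No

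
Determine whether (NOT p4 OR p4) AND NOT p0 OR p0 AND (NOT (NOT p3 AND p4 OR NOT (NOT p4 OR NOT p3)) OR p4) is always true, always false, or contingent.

always true

(NOT p4 OR p4) AND NOT p0 OR p0 AND (NOT (NOT p3 AND p4 OR NOT (NOT p4 OR NOT p3)) OR p4)
= (NOT p4 OR p4) AND NOT p0 OR p0 AND (NOT (NOT p3 AND p4 OR p4 AND p3) OR p4)   — De Morgan
= (NOT p4 OR p4) AND NOT p0 OR p0 AND (NOT p4 OR p4)   — distribution
= NOT p4 OR p4   — distribution
= TRUE   — complement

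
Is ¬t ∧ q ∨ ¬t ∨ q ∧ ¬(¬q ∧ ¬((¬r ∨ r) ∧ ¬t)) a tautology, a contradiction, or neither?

neither

¬t ∧ q ∨ ¬t ∨ q ∧ ¬(¬q ∧ ¬((¬r ∨ r) ∧ ¬t))
= ¬t ∧ q ∨ ¬t ∨ q ∧ ¬(¬q ∧ ¬¬t)   — complement / identity
= ¬t ∧ q ∨ ¬t ∨ q ∧ (q ∨ ¬t)   — De Morgan
= ¬t ∨ q ∧ (q ∨ ¬t)   — absorption
= ¬t ∨ q   — absorption
This depends on q, t, so it is not a constant.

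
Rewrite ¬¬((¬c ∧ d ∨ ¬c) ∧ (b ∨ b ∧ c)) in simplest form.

¬¬((¬c ∧ d ∨ ¬c) ∧ (b ∨ b ∧ c))
= (¬c ∧ d ∨ ¬c) ∧ (b ∨ b ∧ c)   (double negation)
= (¬c ∧ d ∨ ¬c) ∧ b   (absorption)
= ¬c ∧ b   (absorption)

¬c ∧ b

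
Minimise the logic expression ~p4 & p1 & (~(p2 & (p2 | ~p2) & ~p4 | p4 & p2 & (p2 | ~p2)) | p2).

~p4 & p1 & (~(p2 & (p2 | ~p2) & ~p4 | p4 & p2 & (p2 | ~p2)) | p2)
= ~p4 & p1 & (~(p2 & (p2 | ~p2)) | p2)
= ~p4 & p1 & (~p2 | p2)
= ~p4 & p1

~p4 & p1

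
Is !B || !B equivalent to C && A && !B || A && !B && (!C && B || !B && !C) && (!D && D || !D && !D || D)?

No

E1: !B || !B
    = !B   [idempotence]
E2: C && A && !B || A && !B && (!C && B || !B && !C) && (!D && D || !D && !D || D)
    = C && A && !B || A && !B && (!C && B || !B && !C) && (!D || D)   [distribution]
    = C && A && !B || A && !B && (!C && B || !B && !C)   [complement / identity]
    = C && A && !B || A && !B && !C   [distribution]
    = A && !B   [distribution]
These differ: at A=0, B=0, C=1, D=0, E1 = 1 but E2 = 0.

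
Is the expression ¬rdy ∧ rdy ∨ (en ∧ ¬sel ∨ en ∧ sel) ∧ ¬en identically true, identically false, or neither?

identically false

¬rdy ∧ rdy ∨ (en ∧ ¬sel ∨ en ∧ sel) ∧ ¬en
= ¬rdy ∧ rdy ∨ en ∧ ¬en   — distribution
= en ∧ ¬en   — complement / identity
= False   — complement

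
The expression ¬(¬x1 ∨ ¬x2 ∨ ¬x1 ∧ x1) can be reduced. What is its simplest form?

¬(¬x1 ∨ ¬x2 ∨ ¬x1 ∧ x1)
= ¬(¬x1 ∨ ¬x2)
= x1 ∧ x2

x1 ∧ x2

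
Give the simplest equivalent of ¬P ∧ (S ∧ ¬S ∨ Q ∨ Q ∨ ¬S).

¬P ∧ (Q ∨ ¬S)

¬P ∧ (S ∧ ¬S ∨ Q ∨ Q ∨ ¬S)
= ¬P ∧ (S ∧ ¬S ∨ Q ∨ ¬S)   [idempotence]
= ¬P ∧ (Q ∨ ¬S)   [complement / identity]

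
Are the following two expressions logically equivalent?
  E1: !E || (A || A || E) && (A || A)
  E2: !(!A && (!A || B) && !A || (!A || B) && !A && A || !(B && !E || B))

E1: !E || (A || A || E) && (A || A)
    = !E || A || A
    = !E || A
E2: !(!A && (!A || B) && !A || (!A || B) && !A && A || !(B && !E || B))
    = !((!A || B) && !A || !(B && !E || B))
    = !(!A || !(B && !E || B))
    = !(!A || !B)
    = A && B
These differ: at A=0, B=0, E=0, E1 = 1 but E2 = 0.

No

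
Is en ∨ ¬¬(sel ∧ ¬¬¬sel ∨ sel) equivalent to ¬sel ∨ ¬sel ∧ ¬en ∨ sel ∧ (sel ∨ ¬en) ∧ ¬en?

No

E1: en ∨ ¬¬(sel ∧ ¬¬¬sel ∨ sel)
    = en ∨ ¬¬(sel ∧ ¬sel ∨ sel)
    = en ∨ sel ∧ ¬sel ∨ sel
    = en ∨ sel
E2: ¬sel ∨ ¬sel ∧ ¬en ∨ sel ∧ (sel ∨ ¬en) ∧ ¬en
    = ¬sel ∨ ¬sel ∧ ¬en ∨ sel ∧ ¬en
    = ¬sel ∨ ¬en
These differ: at en=0, sel=0, E1 = 0 but E2 = 1.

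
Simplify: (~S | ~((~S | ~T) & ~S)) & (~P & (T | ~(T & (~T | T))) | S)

(~S | ~((~S | ~T) & ~S)) & (~P & (T | ~(T & (~T | T))) | S)
= (~S | ~~S) & (~P & (T | ~(T & (~T | T))) | S)   (absorption)
= (~S | S) & (~P & (T | ~(T & (~T | T))) | S)   (double negation)
= (~S | S) & (~P & (T | ~T) | S)   (complement / identity)
= (~S | S) & (~P | S)   (complement / identity)
= ~P | S   (complement / identity)

~P | S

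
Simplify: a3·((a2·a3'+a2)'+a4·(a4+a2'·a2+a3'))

a3·(a2'+a4)

a3·((a2·a3'+a2)'+a4·(a4+a2'·a2+a3'))
= a3·((a2·a3'+a2)'+a4·(a4+a3'))   [complement / identity]
= a3·(a2'+a4·(a4+a3'))   [absorption]
= a3·(a2'+a4)   [absorption]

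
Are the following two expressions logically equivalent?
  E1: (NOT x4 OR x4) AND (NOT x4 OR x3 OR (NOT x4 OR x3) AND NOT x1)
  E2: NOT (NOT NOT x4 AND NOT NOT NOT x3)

E1: (NOT x4 OR x4) AND (NOT x4 OR x3 OR (NOT x4 OR x3) AND NOT x1)
    = NOT x4 OR x3 OR (NOT x4 OR x3) AND NOT x1
    = NOT x4 OR x3
E2: NOT (NOT NOT x4 AND NOT NOT NOT x3)
    = NOT x4 OR NOT NOT x3
    = NOT x4 OR x3
Both reduce to NOT x4 OR x3, so they are equivalent.

Yes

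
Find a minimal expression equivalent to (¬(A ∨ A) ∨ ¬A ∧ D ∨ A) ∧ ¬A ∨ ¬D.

¬A ∨ ¬D

(¬(A ∨ A) ∨ ¬A ∧ D ∨ A) ∧ ¬A ∨ ¬D
= (¬A ∨ ¬A ∧ D ∨ A) ∧ ¬A ∨ ¬D   — idempotence
= (¬A ∨ A) ∧ ¬A ∨ ¬D   — absorption
= ¬A ∨ ¬D   — complement / identity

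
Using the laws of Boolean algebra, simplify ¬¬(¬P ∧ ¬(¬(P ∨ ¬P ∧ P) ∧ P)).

¬P

¬¬(¬P ∧ ¬(¬(P ∨ ¬P ∧ P) ∧ P))
= ¬(P ∨ ¬(P ∨ ¬P ∧ P) ∧ P)
= ¬(P ∨ ¬P ∧ P)
= ¬P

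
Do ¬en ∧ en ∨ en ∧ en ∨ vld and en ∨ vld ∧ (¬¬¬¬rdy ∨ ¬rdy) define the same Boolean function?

E1: ¬en ∧ en ∨ en ∧ en ∨ vld
    = en ∨ vld   [distribution]
E2: en ∨ vld ∧ (¬¬¬¬rdy ∨ ¬rdy)
    = en ∨ vld ∧ (¬¬rdy ∨ ¬rdy)   [double negation]
    = en ∨ vld ∧ (rdy ∨ ¬rdy)   [double negation]
    = en ∨ vld   [complement / identity]
Both reduce to en ∨ vld, so they are equivalent.

Yes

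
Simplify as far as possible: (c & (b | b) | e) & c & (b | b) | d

(c & (b | b) | e) & c & (b | b) | d
= c & (b | b) | d   (absorption)
= c & b | d   (idempotence)

c & b | d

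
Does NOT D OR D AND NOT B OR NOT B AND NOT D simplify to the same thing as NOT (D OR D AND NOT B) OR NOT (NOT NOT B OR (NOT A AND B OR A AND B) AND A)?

Yes

E1: NOT D OR D AND NOT B OR NOT B AND NOT D
    = NOT D OR NOT B   (distribution)
E2: NOT (D OR D AND NOT B) OR NOT (NOT NOT B OR (NOT A AND B OR A AND B) AND A)
    = NOT (D OR D AND NOT B) OR NOT (B OR (NOT A AND B OR A AND B) AND A)   (double negation)
    = NOT (D OR D AND NOT B) OR NOT (B OR B AND A)   (distribution)
    = NOT D OR NOT (B OR B AND A)   (absorption)
    = NOT D OR NOT B   (absorption)
Both reduce to NOT D OR NOT B, so they are equivalent.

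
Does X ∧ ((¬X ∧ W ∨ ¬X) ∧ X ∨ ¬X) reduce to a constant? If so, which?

X ∧ ((¬X ∧ W ∨ ¬X) ∧ X ∨ ¬X)
= X ∧ (¬X ∧ X ∨ ¬X)   — absorption
= X ∧ ¬X   — complement / identity
= False   — complement

yes, False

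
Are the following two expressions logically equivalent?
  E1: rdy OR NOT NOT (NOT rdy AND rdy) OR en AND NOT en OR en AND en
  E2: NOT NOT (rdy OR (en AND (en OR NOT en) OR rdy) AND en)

Yes

E1: rdy OR NOT NOT (NOT rdy AND rdy) OR en AND NOT en OR en AND en
    = rdy OR NOT NOT (NOT rdy AND rdy) OR en   — distribution
    = rdy OR NOT rdy AND rdy OR en   — double negation
    = rdy OR en   — complement / identity
E2: NOT NOT (rdy OR (en AND (en OR NOT en) OR rdy) AND en)
    = NOT NOT (rdy OR (en OR rdy) AND en)   — complement / identity
    = rdy OR (en OR rdy) AND en   — double negation
    = rdy OR en   — absorption
Both reduce to rdy OR en, so they are equivalent.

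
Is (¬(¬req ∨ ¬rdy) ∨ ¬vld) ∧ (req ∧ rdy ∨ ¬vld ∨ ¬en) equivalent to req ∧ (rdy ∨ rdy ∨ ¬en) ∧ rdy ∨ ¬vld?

Yes

E1: (¬(¬req ∨ ¬rdy) ∨ ¬vld) ∧ (req ∧ rdy ∨ ¬vld ∨ ¬en)
    = (req ∧ rdy ∨ ¬vld) ∧ (req ∧ rdy ∨ ¬vld ∨ ¬en)
    = req ∧ rdy ∨ ¬vld
E2: req ∧ (rdy ∨ rdy ∨ ¬en) ∧ rdy ∨ ¬vld
    = req ∧ (rdy ∨ ¬en) ∧ rdy ∨ ¬vld
    = req ∧ rdy ∨ ¬vld
Both reduce to req ∧ rdy ∨ ¬vld, so they are equivalent.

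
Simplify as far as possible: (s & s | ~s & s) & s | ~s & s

(s & s | ~s & s) & s | ~s & s
= s & s | ~s & s   (distribution)
= s   (distribution)

s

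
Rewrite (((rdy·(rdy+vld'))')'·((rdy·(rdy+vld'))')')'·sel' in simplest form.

rdy'·sel'

(((rdy·(rdy+vld'))')'·((rdy·(rdy+vld'))')')'·sel'
= (((rdy·(rdy+vld'))')')'·sel'   — idempotence
= (rdy·(rdy+vld'))'·sel'   — double negation
= rdy'·sel'   — absorption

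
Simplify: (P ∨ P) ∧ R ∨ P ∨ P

P

(P ∨ P) ∧ R ∨ P ∨ P
= P ∧ R ∨ P ∨ P
= P ∨ P
= P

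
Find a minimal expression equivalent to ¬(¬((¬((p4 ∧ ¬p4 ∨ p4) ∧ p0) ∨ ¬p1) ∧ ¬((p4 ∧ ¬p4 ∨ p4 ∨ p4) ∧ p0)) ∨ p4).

¬(¬((¬((p4 ∧ ¬p4 ∨ p4) ∧ p0) ∨ ¬p1) ∧ ¬((p4 ∧ ¬p4 ∨ p4 ∨ p4) ∧ p0)) ∨ p4)
= ¬(¬((¬((p4 ∧ ¬p4 ∨ p4) ∧ p0) ∨ ¬p1) ∧ ¬((p4 ∧ ¬p4 ∨ p4) ∧ p0)) ∨ p4)
= ¬(¬¬((p4 ∧ ¬p4 ∨ p4) ∧ p0) ∨ p4)
= ¬((p4 ∧ ¬p4 ∨ p4) ∧ p0 ∨ p4)
= ¬(p4 ∧ p0 ∨ p4)
= ¬p4

¬p4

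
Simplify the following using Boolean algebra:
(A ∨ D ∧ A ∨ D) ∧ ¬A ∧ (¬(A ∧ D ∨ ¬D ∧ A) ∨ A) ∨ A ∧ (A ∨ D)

A ∨ D

(A ∨ D ∧ A ∨ D) ∧ ¬A ∧ (¬(A ∧ D ∨ ¬D ∧ A) ∨ A) ∨ A ∧ (A ∨ D)
= (A ∨ D ∧ A ∨ D) ∧ ¬A ∧ (¬A ∨ A) ∨ A ∧ (A ∨ D)
= (A ∨ D ∧ A ∨ D) ∧ ¬A ∨ A ∧ (A ∨ D)
= (A ∨ D) ∧ ¬A ∨ A ∧ (A ∨ D)
= A ∨ D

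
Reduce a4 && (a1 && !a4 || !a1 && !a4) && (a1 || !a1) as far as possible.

a4 && (a1 && !a4 || !a1 && !a4) && (a1 || !a1)
= a4 && (a1 && !a4 || !a1 && !a4)   — complement / identity
= a4 && !a4   — distribution
= false   — complement

false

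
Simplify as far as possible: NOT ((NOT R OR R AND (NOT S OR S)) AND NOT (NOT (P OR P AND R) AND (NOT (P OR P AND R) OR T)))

NOT ((NOT R OR R AND (NOT S OR S)) AND NOT (NOT (P OR P AND R) AND (NOT (P OR P AND R) OR T)))
= NOT ((NOT R OR R AND (NOT S OR S)) AND NOT NOT (P OR P AND R))   [absorption]
= NOT ((NOT R OR R AND (NOT S OR S)) AND NOT NOT P)   [absorption]
= NOT ((NOT R OR R) AND NOT NOT P)   [complement / identity]
= NOT ((NOT R OR R) AND P)   [double negation]
= NOT P   [complement / identity]

NOT P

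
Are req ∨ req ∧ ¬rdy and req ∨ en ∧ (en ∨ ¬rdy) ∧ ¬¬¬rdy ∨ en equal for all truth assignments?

No

E1: req ∨ req ∧ ¬rdy
    = req   [absorption]
E2: req ∨ en ∧ (en ∨ ¬rdy) ∧ ¬¬¬rdy ∨ en
    = req ∨ en ∧ ¬¬¬rdy ∨ en   [absorption]
    = req ∨ en ∧ ¬rdy ∨ en   [double negation]
    = req ∨ en   [absorption]
These differ: at en=1, rdy=1, req=0, E1 = 0 but E2 = 1.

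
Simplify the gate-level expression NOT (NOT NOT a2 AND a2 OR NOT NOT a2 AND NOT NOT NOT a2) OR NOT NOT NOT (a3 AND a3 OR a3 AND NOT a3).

NOT (NOT NOT a2 AND a2 OR NOT NOT a2 AND NOT NOT NOT a2) OR NOT NOT NOT (a3 AND a3 OR a3 AND NOT a3)
= NOT (NOT NOT a2 AND a2 OR NOT NOT a2 AND NOT a2) OR NOT NOT NOT (a3 AND a3 OR a3 AND NOT a3)   (double negation)
= NOT (NOT NOT a2 AND a2 OR NOT NOT a2 AND NOT a2) OR NOT NOT NOT a3   (distribution)
= NOT NOT NOT a2 OR NOT NOT NOT a3   (distribution)
= NOT a2 OR NOT NOT NOT a3   (double negation)
= NOT a2 OR NOT a3   (double negation)

NOT a2 OR NOT a3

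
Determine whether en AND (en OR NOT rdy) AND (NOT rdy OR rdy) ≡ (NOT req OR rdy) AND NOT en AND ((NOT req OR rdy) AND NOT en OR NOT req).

E1: en AND (en OR NOT rdy) AND (NOT rdy OR rdy)
    = en AND (en OR NOT rdy)   [complement / identity]
    = en   [absorption]
E2: (NOT req OR rdy) AND NOT en AND ((NOT req OR rdy) AND NOT en OR NOT req)
    = (NOT req OR rdy) AND NOT en   [absorption]
These differ: at en=0, rdy=0, req=0, E1 = 0 but E2 = 1.

No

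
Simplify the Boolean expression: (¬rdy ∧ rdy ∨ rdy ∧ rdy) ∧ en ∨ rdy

(¬rdy ∧ rdy ∨ rdy ∧ rdy) ∧ en ∨ rdy
= rdy ∧ en ∨ rdy
= rdy

rdy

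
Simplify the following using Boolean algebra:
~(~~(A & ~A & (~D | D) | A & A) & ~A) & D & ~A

~(~~(A & ~A & (~D | D) | A & A) & ~A) & D & ~A
= ~(~~(A & ~A | A & A) & ~A) & D & ~A   — complement / identity
= ~(~~A & ~A) & D & ~A   — distribution
= (~A | A) & D & ~A   — De Morgan
= D & ~A   — complement / identity

D & ~A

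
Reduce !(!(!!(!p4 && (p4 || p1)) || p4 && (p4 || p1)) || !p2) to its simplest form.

(p4 || p1) && p2

!(!(!!(!p4 && (p4 || p1)) || p4 && (p4 || p1)) || !p2)
= !(!(!p4 && (p4 || p1) || p4 && (p4 || p1)) || !p2)
= !(!(p4 || p1) || !p2)
= (p4 || p1) && p2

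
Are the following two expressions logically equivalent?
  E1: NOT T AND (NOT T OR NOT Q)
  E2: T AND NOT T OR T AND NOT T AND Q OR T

No

E1: NOT T AND (NOT T OR NOT Q)
    = NOT T   (absorption)
E2: T AND NOT T OR T AND NOT T AND Q OR T
    = T AND NOT T OR T   (absorption)
    = T   (complement / identity)
These differ: at Q=0, T=0, E1 = 1 but E2 = 0.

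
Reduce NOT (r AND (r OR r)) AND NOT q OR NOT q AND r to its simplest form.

NOT (r AND (r OR r)) AND NOT q OR NOT q AND r
= NOT (r AND r) AND NOT q OR NOT q AND r   — idempotence
= NOT r AND NOT q OR NOT q AND r   — idempotence
= NOT q   — distribution

NOT q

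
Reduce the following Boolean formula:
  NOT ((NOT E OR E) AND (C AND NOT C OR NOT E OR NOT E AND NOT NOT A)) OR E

E

NOT ((NOT E OR E) AND (C AND NOT C OR NOT E OR NOT E AND NOT NOT A)) OR E
= NOT ((NOT E OR E) AND (NOT E OR NOT E AND NOT NOT A)) OR E   — complement / identity
= NOT (NOT E OR NOT E AND NOT NOT A) OR E   — complement / identity
= NOT (NOT E OR NOT E AND A) OR E   — double negation
= NOT NOT E OR E   — absorption
= E OR E   — double negation
= E   — idempotence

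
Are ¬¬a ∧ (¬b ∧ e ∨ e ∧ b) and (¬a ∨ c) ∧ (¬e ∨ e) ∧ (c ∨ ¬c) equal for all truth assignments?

No

E1: ¬¬a ∧ (¬b ∧ e ∨ e ∧ b)
    = ¬¬a ∧ e   — distribution
    = a ∧ e   — double negation
E2: (¬a ∨ c) ∧ (¬e ∨ e) ∧ (c ∨ ¬c)
    = (¬a ∨ c) ∧ (c ∨ ¬c)   — complement / identity
    = ¬a ∨ c   — complement / identity
These differ: at a=0, b=0, c=1, e=0, E1 = 0 but E2 = 1.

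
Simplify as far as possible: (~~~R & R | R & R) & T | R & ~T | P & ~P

R

(~~~R & R | R & R) & T | R & ~T | P & ~P
= (~R & R | R & R) & T | R & ~T | P & ~P
= R & T | R & ~T | P & ~P
= R | P & ~P
= R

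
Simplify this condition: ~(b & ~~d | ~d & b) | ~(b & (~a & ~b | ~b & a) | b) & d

~(b & ~~d | ~d & b) | ~(b & (~a & ~b | ~b & a) | b) & d
= ~(b & d | ~d & b) | ~(b & (~a & ~b | ~b & a) | b) & d   — double negation
= ~(b & d | ~d & b) | ~(b & ~b | b) & d   — distribution
= ~b | ~(b & ~b | b) & d   — distribution
= ~b | ~b & d   — complement / identity
= ~b   — absorption

~b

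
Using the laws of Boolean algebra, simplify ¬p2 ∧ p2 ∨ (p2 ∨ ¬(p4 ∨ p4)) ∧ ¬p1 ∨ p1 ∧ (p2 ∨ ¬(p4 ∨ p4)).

¬p2 ∧ p2 ∨ (p2 ∨ ¬(p4 ∨ p4)) ∧ ¬p1 ∨ p1 ∧ (p2 ∨ ¬(p4 ∨ p4))
= ¬p2 ∧ p2 ∨ p2 ∨ ¬(p4 ∨ p4)   [distribution]
= p2 ∨ ¬(p4 ∨ p4)   [complement / identity]
= p2 ∨ ¬p4   [idempotence]

p2 ∨ ¬p4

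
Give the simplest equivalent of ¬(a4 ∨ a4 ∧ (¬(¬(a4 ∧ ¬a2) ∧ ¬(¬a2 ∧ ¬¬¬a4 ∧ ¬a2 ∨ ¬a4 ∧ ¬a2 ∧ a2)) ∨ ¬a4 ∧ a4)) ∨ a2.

¬a4 ∨ a2

¬(a4 ∨ a4 ∧ (¬(¬(a4 ∧ ¬a2) ∧ ¬(¬a2 ∧ ¬¬¬a4 ∧ ¬a2 ∨ ¬a4 ∧ ¬a2 ∧ a2)) ∨ ¬a4 ∧ a4)) ∨ a2
= ¬(a4 ∨ a4 ∧ (a4 ∧ ¬a2 ∨ ¬a2 ∧ ¬¬¬a4 ∧ ¬a2 ∨ ¬a4 ∧ ¬a2 ∧ a2 ∨ ¬a4 ∧ a4)) ∨ a2   [De Morgan]
= ¬(a4 ∨ a4 ∧ (a4 ∧ ¬a2 ∨ ¬a2 ∧ ¬a4 ∧ ¬a2 ∨ ¬a4 ∧ ¬a2 ∧ a2 ∨ ¬a4 ∧ a4)) ∨ a2   [double negation]
= ¬(a4 ∨ a4 ∧ (a4 ∧ ¬a2 ∨ ¬a4 ∧ ¬a2 ∨ ¬a4 ∧ a4)) ∨ a2   [distribution]
= ¬(a4 ∨ a4 ∧ (¬a2 ∨ ¬a4 ∧ a4)) ∨ a2   [distribution]
= ¬(a4 ∨ a4 ∧ ¬a2) ∨ a2   [complement / identity]
= ¬a4 ∨ a2   [absorption]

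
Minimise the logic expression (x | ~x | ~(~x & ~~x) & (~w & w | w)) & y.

y

(x | ~x | ~(~x & ~~x) & (~w & w | w)) & y
= (x | ~x | (x | ~x) & (~w & w | w)) & y   (De Morgan)
= (x | ~x | (x | ~x) & w) & y   (complement / identity)
= (x | ~x) & y   (absorption)
= y   (complement / identity)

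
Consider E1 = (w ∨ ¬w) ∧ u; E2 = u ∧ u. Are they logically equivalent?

Yes

E1: (w ∨ ¬w) ∧ u
    = u   [complement / identity]
E2: u ∧ u
    = u   [idempotence]
Both reduce to u, so they are equivalent.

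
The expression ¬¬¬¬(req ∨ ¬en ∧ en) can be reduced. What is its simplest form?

¬¬¬¬(req ∨ ¬en ∧ en)
= ¬¬(req ∨ ¬en ∧ en)   [double negation]
= ¬¬req   [complement / identity]
= req   [double negation]

req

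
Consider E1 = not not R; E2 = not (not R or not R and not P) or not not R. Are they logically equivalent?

Yes

E1: not not R
    = R   — double negation
E2: not (not R or not R and not P) or not not R
    = not not R or not not R   — absorption
    = not not R   — idempotence
    = R   — double negation
Both reduce to R, so they are equivalent.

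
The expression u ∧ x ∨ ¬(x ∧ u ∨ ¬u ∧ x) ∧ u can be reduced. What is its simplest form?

u ∧ x ∨ ¬(x ∧ u ∨ ¬u ∧ x) ∧ u
= u ∧ x ∨ ¬x ∧ u   (distribution)
= u   (distribution)

u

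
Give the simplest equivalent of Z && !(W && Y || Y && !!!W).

Z && !(W && Y || Y && !!!W)
= Z && !(W && Y || Y && !W)   [double negation]
= Z && !Y   [distribution]

Z && !Y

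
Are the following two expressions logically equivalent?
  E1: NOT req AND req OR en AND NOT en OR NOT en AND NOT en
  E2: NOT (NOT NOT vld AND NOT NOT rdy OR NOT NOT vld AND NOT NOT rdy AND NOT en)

E1: NOT req AND req OR en AND NOT en OR NOT en AND NOT en
    = NOT req AND req OR NOT en   — distribution
    = NOT en   — complement / identity
E2: NOT (NOT NOT vld AND NOT NOT rdy OR NOT NOT vld AND NOT NOT rdy AND NOT en)
    = NOT (NOT NOT vld AND NOT NOT rdy)   — absorption
    = NOT vld OR NOT rdy   — De Morgan
These differ: at en=0, rdy=1, req=0, vld=1, E1 = 1 but E2 = 0.

No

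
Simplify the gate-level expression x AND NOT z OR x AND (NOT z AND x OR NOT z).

x AND NOT z OR x AND (NOT z AND x OR NOT z)
= x AND NOT z OR x AND NOT z   (absorption)
= NOT z AND (x OR x)   (distribution)
= NOT z AND x   (idempotence)

NOT z AND x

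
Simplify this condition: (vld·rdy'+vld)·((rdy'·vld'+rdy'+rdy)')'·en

(vld·rdy'+vld)·((rdy'·vld'+rdy'+rdy)')'·en
= vld·((rdy'·vld'+rdy'+rdy)')'·en
= vld·(rdy'·vld'+rdy'+rdy)·en
= vld·(rdy'+rdy)·en
= vld·en

vld·en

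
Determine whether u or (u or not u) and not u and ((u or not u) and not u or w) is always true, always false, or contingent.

always true

u or (u or not u) and not u and ((u or not u) and not u or w)
= u or (u or not u) and not u   (absorption)
= u or not u   (complement / identity)
= True   (complement)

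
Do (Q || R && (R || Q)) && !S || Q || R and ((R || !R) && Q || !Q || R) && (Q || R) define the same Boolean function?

E1: (Q || R && (R || Q)) && !S || Q || R
    = (Q || R) && !S || Q || R   (absorption)
    = Q || R   (absorption)
E2: ((R || !R) && Q || !Q || R) && (Q || R)
    = ((R || !R) && Q || !Q) && Q || R   (distribution)
    = (Q || !Q) && Q || R   (complement / identity)
    = Q || R   (complement / identity)
Both reduce to Q || R, so they are equivalent.

Yes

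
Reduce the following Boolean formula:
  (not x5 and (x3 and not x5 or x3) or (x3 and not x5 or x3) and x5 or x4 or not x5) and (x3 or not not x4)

(not x5 and (x3 and not x5 or x3) or (x3 and not x5 or x3) and x5 or x4 or not x5) and (x3 or not not x4)
= (not x5 and (x3 and not x5 or x3) or (x3 and not x5 or x3) and x5 or x4 or not x5) and (x3 or x4)
= (x3 and not x5 or x3 or x4 or not x5) and (x3 or x4)
= (x3 or x4 or not x5) and (x3 or x4)
= x3 or x4

x3 or x4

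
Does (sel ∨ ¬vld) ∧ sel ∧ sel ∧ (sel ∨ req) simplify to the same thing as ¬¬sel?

Yes

E1: (sel ∨ ¬vld) ∧ sel ∧ sel ∧ (sel ∨ req)
    = (sel ∨ ¬vld) ∧ sel ∧ (sel ∨ req)   (idempotence)
    = sel ∧ (sel ∨ req)   (absorption)
    = sel   (absorption)
E2: ¬¬sel
    = sel   (double negation)
Both reduce to sel, so they are equivalent.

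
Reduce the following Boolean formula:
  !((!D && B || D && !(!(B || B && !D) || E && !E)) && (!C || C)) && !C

!((!D && B || D && !(!(B || B && !D) || E && !E)) && (!C || C)) && !C
= !((!D && B || D && !!(B || B && !D)) && (!C || C)) && !C   (complement / identity)
= !((!D && B || D && !!B) && (!C || C)) && !C   (absorption)
= !((!D && B || D && B) && (!C || C)) && !C   (double negation)
= !(!D && B || D && B) && !C   (complement / identity)
= !B && !C   (distribution)

!B && !C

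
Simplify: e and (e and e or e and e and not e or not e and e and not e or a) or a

e or a

e and (e and e or e and e and not e or not e and e and not e or a) or a
= e and (e and e or e and not e or a) or a
= e and (e or a) or a
= e or a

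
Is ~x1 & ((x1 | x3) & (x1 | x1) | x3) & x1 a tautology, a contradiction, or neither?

contradiction

~x1 & ((x1 | x3) & (x1 | x1) | x3) & x1
= ~x1 & ((x1 | x3) & x1 | x3) & x1   [idempotence]
= ~x1 & (x1 | x3) & x1   [absorption]
= ~x1 & x1   [absorption]
= 0   [complement]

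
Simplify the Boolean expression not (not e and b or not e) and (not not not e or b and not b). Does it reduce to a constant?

not (not e and b or not e) and (not not not e or b and not b)
= not (not e and b or not e) and (not e or b and not b)
= not not e and (not e or b and not b)
= not not e and not e
= e and not e
= False

False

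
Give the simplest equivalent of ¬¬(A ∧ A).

A

¬¬(A ∧ A)
= A ∧ A   — double negation
= A   — idempotence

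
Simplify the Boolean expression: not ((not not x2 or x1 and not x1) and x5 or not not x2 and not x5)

not ((not not x2 or x1 and not x1) and x5 or not not x2 and not x5)
= not (not not x2 and x5 or not not x2 and not x5)   [complement / identity]
= not not not x2   [distribution]
= not x2   [double negation]

not x2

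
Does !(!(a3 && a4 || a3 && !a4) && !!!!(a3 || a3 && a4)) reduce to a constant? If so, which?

!(!(a3 && a4 || a3 && !a4) && !!!!(a3 || a3 && a4))
= !(!a3 && !!!!(a3 || a3 && a4))   [distribution]
= !(!a3 && !!(a3 || a3 && a4))   [double negation]
= a3 || !(a3 || a3 && a4)   [De Morgan]
= a3 || !a3   [absorption]
= true   [complement]

yes, True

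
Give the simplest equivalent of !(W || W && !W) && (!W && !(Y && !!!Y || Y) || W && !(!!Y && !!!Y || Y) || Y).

!W

!(W || W && !W) && (!W && !(Y && !!!Y || Y) || W && !(!!Y && !!!Y || Y) || Y)
= !(W || W && !W) && (!W && !(Y && !!!Y || Y) || W && !(Y && !!!Y || Y) || Y)   [double negation]
= !(W || W && !W) && (!(Y && !!!Y || Y) || Y)   [distribution]
= !(W || W && !W) && (!(Y && !Y || Y) || Y)   [double negation]
= !(W || W && !W) && (!Y || Y)   [complement / identity]
= !W && (!Y || Y)   [complement / identity]
= !W   [complement / identity]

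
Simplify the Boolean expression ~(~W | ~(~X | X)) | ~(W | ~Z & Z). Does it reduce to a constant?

~(~W | ~(~X | X)) | ~(W | ~Z & Z)
= ~(~W | ~(~X | X)) | ~W   [complement / identity]
= W & (~X | X) | ~W   [De Morgan]
= W | ~W   [complement / identity]
= 1   [complement]

1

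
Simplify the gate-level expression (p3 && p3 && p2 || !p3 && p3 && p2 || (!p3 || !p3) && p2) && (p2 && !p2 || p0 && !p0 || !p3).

(p3 && p3 && p2 || !p3 && p3 && p2 || (!p3 || !p3) && p2) && (p2 && !p2 || p0 && !p0 || !p3)
= (p3 && p2 || (!p3 || !p3) && p2) && (p2 && !p2 || p0 && !p0 || !p3)   [distribution]
= (p3 && p2 || !p3 && p2) && (p2 && !p2 || p0 && !p0 || !p3)   [idempotence]
= p2 && (p2 && !p2 || p0 && !p0 || !p3)   [distribution]
= p2 && (p2 && !p2 || !p3)   [complement / identity]
= p2 && !p3   [complement / identity]

p2 && !p3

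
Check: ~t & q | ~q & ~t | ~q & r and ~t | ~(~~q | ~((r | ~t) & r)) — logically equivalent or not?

Yes

E1: ~t & q | ~q & ~t | ~q & r
    = ~t | ~q & r   (distribution)
E2: ~t | ~(~~q | ~((r | ~t) & r))
    = ~t | ~(~~q | ~r)   (absorption)
    = ~t | ~q & r   (De Morgan)
Both reduce to ~t | ~q & r, so they are equivalent.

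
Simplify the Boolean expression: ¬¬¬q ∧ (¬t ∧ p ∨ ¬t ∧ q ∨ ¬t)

¬¬¬q ∧ (¬t ∧ p ∨ ¬t ∧ q ∨ ¬t)
= ¬q ∧ (¬t ∧ p ∨ ¬t ∧ q ∨ ¬t)   — double negation
= ¬q ∧ (¬t ∧ p ∨ ¬t)   — absorption
= ¬q ∧ ¬t   — absorption

¬q ∧ ¬t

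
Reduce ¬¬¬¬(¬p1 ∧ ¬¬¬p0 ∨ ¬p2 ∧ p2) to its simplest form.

¬p1 ∧ ¬p0

¬¬¬¬(¬p1 ∧ ¬¬¬p0 ∨ ¬p2 ∧ p2)
= ¬¬(¬p1 ∧ ¬¬¬p0 ∨ ¬p2 ∧ p2)   (double negation)
= ¬¬(¬p1 ∧ ¬p0 ∨ ¬p2 ∧ p2)   (double negation)
= ¬¬(¬p1 ∧ ¬p0)   (complement / identity)
= ¬p1 ∧ ¬p0   (double negation)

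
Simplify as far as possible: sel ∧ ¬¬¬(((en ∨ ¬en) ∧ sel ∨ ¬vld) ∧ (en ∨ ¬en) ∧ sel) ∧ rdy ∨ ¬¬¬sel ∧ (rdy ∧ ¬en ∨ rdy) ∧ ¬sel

¬sel ∧ rdy

sel ∧ ¬¬¬(((en ∨ ¬en) ∧ sel ∨ ¬vld) ∧ (en ∨ ¬en) ∧ sel) ∧ rdy ∨ ¬¬¬sel ∧ (rdy ∧ ¬en ∨ rdy) ∧ ¬sel
= sel ∧ ¬¬¬((en ∨ ¬en) ∧ sel) ∧ rdy ∨ ¬¬¬sel ∧ (rdy ∧ ¬en ∨ rdy) ∧ ¬sel
= sel ∧ ¬¬¬sel ∧ rdy ∨ ¬¬¬sel ∧ (rdy ∧ ¬en ∨ rdy) ∧ ¬sel
= sel ∧ ¬¬¬sel ∧ rdy ∨ ¬¬¬sel ∧ rdy ∧ ¬sel
= ¬¬¬sel ∧ rdy
= ¬sel ∧ rdy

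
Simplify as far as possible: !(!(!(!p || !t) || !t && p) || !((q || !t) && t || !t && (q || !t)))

!(!(!(!p || !t) || !t && p) || !((q || !t) && t || !t && (q || !t)))
= !(!(!(!p || !t) || !t && p) || !(q || !t))   [distribution]
= (!(!p || !t) || !t && p) && (q || !t)   [De Morgan]
= (p && t || !t && p) && (q || !t)   [De Morgan]
= p && (q || !t)   [distribution]

p && (q || !t)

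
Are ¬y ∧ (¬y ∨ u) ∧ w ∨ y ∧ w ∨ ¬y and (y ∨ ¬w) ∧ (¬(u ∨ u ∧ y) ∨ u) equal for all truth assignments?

No

E1: ¬y ∧ (¬y ∨ u) ∧ w ∨ y ∧ w ∨ ¬y
    = ¬y ∧ w ∨ y ∧ w ∨ ¬y
    = w ∨ ¬y
E2: (y ∨ ¬w) ∧ (¬(u ∨ u ∧ y) ∨ u)
    = (y ∨ ¬w) ∧ (¬u ∨ u)
    = y ∨ ¬w
These differ: at u=1, w=1, y=0, E1 = 1 but E2 = 0.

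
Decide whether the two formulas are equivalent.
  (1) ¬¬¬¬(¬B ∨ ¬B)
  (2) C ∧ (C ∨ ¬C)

No

E1: ¬¬¬¬(¬B ∨ ¬B)
    = ¬¬(¬B ∨ ¬B)   [double negation]
    = ¬¬¬B   [idempotence]
    = ¬B   [double negation]
E2: C ∧ (C ∨ ¬C)
    = C   [complement / identity]
These differ: at B=0, C=0, E1 = 1 but E2 = 0.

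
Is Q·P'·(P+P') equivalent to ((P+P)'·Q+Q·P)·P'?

Yes

E1: Q·P'·(P+P')
    = Q·P'   [complement / identity]
E2: ((P+P)'·Q+Q·P)·P'
    = (P'·Q+Q·P)·P'   [idempotence]
    = Q·P'   [distribution]
Both reduce to Q·P', so they are equivalent.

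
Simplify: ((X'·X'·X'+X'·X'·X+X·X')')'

((X'·X'·X'+X'·X'·X+X·X')')'
= ((X'·X'+X·X')')'
= ((X')')'
= X'

X'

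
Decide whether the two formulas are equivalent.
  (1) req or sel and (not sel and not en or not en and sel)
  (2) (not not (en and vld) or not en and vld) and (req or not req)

E1: req or sel and (not sel and not en or not en and sel)
    = req or sel and not en   [distribution]
E2: (not not (en and vld) or not en and vld) and (req or not req)
    = (en and vld or not en and vld) and (req or not req)   [double negation]
    = vld and (req or not req)   [distribution]
    = vld   [complement / identity]
These differ: at en=0, req=1, sel=0, vld=0, E1 = 1 but E2 = 0.

No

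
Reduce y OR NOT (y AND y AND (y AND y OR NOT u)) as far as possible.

TRUE

y OR NOT (y AND y AND (y AND y OR NOT u))
= y OR NOT (y AND y)   [absorption]
= y OR NOT y   [idempotence]
= TRUE   [complement]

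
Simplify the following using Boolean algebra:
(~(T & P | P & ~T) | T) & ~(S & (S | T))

(~P | T) & ~S

(~(T & P | P & ~T) | T) & ~(S & (S | T))
= (~(T & P | P & ~T) | T) & ~S   — absorption
= (~P | T) & ~S   — distribution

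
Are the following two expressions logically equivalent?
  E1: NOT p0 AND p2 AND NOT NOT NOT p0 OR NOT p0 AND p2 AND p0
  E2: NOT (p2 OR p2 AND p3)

No

E1: NOT p0 AND p2 AND NOT NOT NOT p0 OR NOT p0 AND p2 AND p0
    = NOT p0 AND p2 AND NOT p0 OR NOT p0 AND p2 AND p0   — double negation
    = NOT p0 AND p2   — distribution
E2: NOT (p2 OR p2 AND p3)
    = NOT p2   — absorption
These differ: at p0=0, p2=0, p3=0, E1 = 0 but E2 = 1.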